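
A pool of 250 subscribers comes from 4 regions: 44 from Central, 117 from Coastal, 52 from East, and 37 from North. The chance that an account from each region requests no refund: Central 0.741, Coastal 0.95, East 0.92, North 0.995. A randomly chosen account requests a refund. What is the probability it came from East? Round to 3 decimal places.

0.193

Taking complements, P(refund | each) = Central 0.259, Coastal 0.05, East 0.08, North 0.005.
Compute prior × likelihood for every hypothesis:
  Central: 0.176 × 0.259 = 0.045584
  Coastal: 0.468 × 0.05 = 0.0234
  East: 0.208 × 0.08 = 0.01664
  North: 0.148 × 0.005 = 0.00074
Total = 0.086364.
P(East | evidence) = 0.01664 / 0.086364 ≈ 0.193.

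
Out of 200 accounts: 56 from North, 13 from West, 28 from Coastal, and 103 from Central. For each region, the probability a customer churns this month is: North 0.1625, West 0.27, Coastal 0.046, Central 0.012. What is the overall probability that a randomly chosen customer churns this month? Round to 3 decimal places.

0.076

Unnormalized posteriors (prior × likelihood):
  North: 0.28 × 0.1625 = 0.0455
  West: 0.065 × 0.27 = 0.01755
  Coastal: 0.14 × 0.046 = 0.00644
  Central: 0.515 × 0.012 = 0.00618
P(churn) = 0.0455 + 0.01755 + 0.00644 + 0.00618 = 0.07567 → 0.076.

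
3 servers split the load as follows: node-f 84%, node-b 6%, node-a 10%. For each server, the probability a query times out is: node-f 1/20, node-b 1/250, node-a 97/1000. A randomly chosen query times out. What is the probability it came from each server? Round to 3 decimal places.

Compute prior × likelihood for every hypothesis:
  node-f: 0.84 × 0.05 = 0.042
  node-b: 0.06 × 0.004 = 0.00024
  node-a: 0.1 × 0.097 = 0.0097
Normalizing constant = 0.05194.
P(node-f | timeout) = 0.042/0.05194 ≈ 0.809
P(node-b | timeout) = 0.00024/0.05194 ≈ 0.005
P(node-a | timeout) = 0.0097/0.05194 ≈ 0.187

node-f 0.809, node-b 0.005, node-a 0.187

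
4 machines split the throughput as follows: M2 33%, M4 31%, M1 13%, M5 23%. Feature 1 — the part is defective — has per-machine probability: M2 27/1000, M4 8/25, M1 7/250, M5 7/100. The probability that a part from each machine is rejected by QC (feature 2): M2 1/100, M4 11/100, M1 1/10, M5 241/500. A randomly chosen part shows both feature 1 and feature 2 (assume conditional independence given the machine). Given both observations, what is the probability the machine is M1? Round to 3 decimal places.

0.019

Compute prior × likelihood for every hypothesis:
  M2: 0.33 × 0.027 × 0.01 = 0.0000891
  M4: 0.31 × 0.32 × 0.11 = 0.010912
  M1: 0.13 × 0.028 × 0.1 = 0.000364
  M5: 0.23 × 0.07 × 0.482 = 0.0077602
Normalizing constant = 0.0191253.
P(M1 | evidence) = 0.000364 / 0.0191253 ≈ 0.019.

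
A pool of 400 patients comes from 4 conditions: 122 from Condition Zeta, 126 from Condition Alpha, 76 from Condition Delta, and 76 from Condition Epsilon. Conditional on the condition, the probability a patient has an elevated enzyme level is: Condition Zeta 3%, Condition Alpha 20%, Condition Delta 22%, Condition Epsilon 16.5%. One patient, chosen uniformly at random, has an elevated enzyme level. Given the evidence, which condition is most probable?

Condition Alpha

Prior × likelihood for each hypothesis:
  Condition Zeta: 0.305 × 0.03 = 0.00915
  Condition Alpha: 0.315 × 0.2 = 0.063
  Condition Delta: 0.19 × 0.22 = 0.0418
  Condition Epsilon: 0.19 × 0.165 = 0.03135
Normalizing constant = 0.1453.
Largest term belongs to Condition Alpha, so Condition Alpha is most probable.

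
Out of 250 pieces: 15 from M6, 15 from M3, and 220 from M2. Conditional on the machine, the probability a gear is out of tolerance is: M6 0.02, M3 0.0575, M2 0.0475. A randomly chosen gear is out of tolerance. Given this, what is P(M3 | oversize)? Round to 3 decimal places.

Unnormalized posteriors (prior × likelihood):
  M6: 0.06 × 0.02 = 0.0012
  M3: 0.06 × 0.0575 = 0.00345
  M2: 0.88 × 0.0475 = 0.0418
Normalizing constant = 0.04645.
P(M3 | evidence) = 0.00345 / 0.04645 ≈ 0.074.

0.074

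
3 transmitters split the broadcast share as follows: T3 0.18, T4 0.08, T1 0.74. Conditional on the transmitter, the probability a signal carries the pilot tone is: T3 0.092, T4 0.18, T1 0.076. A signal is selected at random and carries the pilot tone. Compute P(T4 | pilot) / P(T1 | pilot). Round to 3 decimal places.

0.256

By Bayes' rule, posterior ∝ prior × likelihood:
  T3: 0.18 × 0.092 = 0.01656
  T4: 0.08 × 0.18 = 0.0144
  T1: 0.74 × 0.076 = 0.05624
Sum = 0.0872.
The ratio is 0.0144 / 0.05624 (the normalizer cancels) = 0.256.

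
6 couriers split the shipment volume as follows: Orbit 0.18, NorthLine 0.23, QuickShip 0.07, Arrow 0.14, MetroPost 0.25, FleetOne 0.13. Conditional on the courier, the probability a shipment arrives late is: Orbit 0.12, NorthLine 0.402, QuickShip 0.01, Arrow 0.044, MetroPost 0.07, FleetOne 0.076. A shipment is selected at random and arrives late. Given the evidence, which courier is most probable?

NorthLine

By Bayes' rule, posterior ∝ prior × likelihood:
  Orbit: 0.18 × 0.12 = 0.0216
  NorthLine: 0.23 × 0.402 = 0.09246
  QuickShip: 0.07 × 0.01 = 0.0007
  Arrow: 0.14 × 0.044 = 0.00616
  MetroPost: 0.25 × 0.07 = 0.0175
  FleetOne: 0.13 × 0.076 = 0.00988
Total = 0.1483.
Largest term belongs to NorthLine, so NorthLine is most probable.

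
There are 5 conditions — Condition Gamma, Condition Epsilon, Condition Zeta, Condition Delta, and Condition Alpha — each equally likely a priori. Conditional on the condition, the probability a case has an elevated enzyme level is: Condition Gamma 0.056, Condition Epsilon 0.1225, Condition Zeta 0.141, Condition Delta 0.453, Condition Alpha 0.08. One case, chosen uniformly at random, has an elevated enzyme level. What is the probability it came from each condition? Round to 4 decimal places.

Condition Gamma 0.0657, Condition Epsilon 0.1437, Condition Zeta 0.1654, Condition Delta 0.5314, Condition Alpha 0.0938

With a uniform prior (1/5 each), posterior ∝ likelihood:
  Condition Gamma: 0.056
  Condition Epsilon: 0.1225
  Condition Zeta: 0.141
  Condition Delta: 0.453
  Condition Alpha: 0.08
Total = 0.8525.
P(Condition Gamma | elevated) = 0.056/0.8525 ≈ 0.0657
P(Condition Epsilon | elevated) = 0.1225/0.8525 ≈ 0.1437
P(Condition Zeta | elevated) = 0.141/0.8525 ≈ 0.1654
P(Condition Delta | elevated) = 0.453/0.8525 ≈ 0.5314
P(Condition Alpha | elevated) = 0.08/0.8525 ≈ 0.0938
(Check: 0.0657+0.1437+0.1654+0.5314+0.0938 = 1.0000.)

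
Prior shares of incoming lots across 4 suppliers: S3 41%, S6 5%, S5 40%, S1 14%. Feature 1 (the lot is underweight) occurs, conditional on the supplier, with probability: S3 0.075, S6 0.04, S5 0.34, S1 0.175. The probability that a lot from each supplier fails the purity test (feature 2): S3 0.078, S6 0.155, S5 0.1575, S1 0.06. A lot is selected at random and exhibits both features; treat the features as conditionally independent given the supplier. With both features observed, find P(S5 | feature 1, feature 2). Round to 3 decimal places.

0.837

By Bayes' rule, posterior ∝ prior × likelihood:
  S3: 0.41 × 0.075 × 0.078 = 0.0023985
  S6: 0.05 × 0.04 × 0.155 = 0.00031
  S5: 0.4 × 0.34 × 0.1575 = 0.02142
  S1: 0.14 × 0.175 × 0.06 = 0.00147
Total = 0.0255985.
P(S5 | evidence) = 0.02142 / 0.0255985 ≈ 0.837.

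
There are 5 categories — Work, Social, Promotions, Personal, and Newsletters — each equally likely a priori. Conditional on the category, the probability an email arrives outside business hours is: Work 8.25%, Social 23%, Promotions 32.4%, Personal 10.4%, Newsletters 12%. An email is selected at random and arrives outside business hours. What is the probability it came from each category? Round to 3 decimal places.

With a uniform prior (1/5 each), posterior ∝ likelihood:
  Work: 0.0825
  Social: 0.23
  Promotions: 0.324
  Personal: 0.104
  Newsletters: 0.12
Total = 0.8605.
P(Work | off-hours) = 0.0825/0.8605 ≈ 0.096
P(Social | off-hours) = 0.23/0.8605 ≈ 0.267
P(Promotions | off-hours) = 0.324/0.8605 ≈ 0.377
P(Personal | off-hours) = 0.104/0.8605 ≈ 0.121
P(Newsletters | off-hours) = 0.12/0.8605 ≈ 0.139
(Check: 0.096+0.267+0.377+0.121+0.139 = 1.000.)

Work 0.096, Social 0.267, Promotions 0.377, Personal 0.121, Newsletters 0.139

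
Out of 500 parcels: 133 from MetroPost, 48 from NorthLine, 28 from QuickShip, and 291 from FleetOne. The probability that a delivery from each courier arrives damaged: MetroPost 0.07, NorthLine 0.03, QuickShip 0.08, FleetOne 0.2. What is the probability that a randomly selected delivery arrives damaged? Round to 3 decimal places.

Prior × likelihood for each hypothesis:
  MetroPost: 0.266 × 0.07 = 0.01862
  NorthLine: 0.096 × 0.03 = 0.00288
  QuickShip: 0.056 × 0.08 = 0.00448
  FleetOne: 0.582 × 0.2 = 0.1164
P(damaged) = 0.01862 + 0.00288 + 0.00448 + 0.1164 = 0.14238 → 0.142.

0.142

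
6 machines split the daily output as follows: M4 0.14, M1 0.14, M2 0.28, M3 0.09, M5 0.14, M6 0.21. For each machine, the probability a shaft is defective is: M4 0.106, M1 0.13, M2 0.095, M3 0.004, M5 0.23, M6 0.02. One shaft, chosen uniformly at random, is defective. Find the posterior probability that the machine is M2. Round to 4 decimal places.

Prior × likelihood for each hypothesis:
  M4: 0.14 × 0.106 = 0.01484
  M1: 0.14 × 0.13 = 0.0182
  M2: 0.28 × 0.095 = 0.0266
  M3: 0.09 × 0.004 = 0.00036
  M5: 0.14 × 0.23 = 0.0322
  M6: 0.21 × 0.02 = 0.0042
Sum = 0.0964.
P(M2 | evidence) = 0.0266 / 0.0964 ≈ 0.2759.

0.2759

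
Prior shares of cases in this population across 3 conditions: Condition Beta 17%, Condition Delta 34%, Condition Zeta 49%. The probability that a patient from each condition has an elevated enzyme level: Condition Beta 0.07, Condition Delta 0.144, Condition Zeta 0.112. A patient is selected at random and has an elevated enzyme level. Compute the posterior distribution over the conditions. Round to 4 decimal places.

Unnormalized posteriors (prior × likelihood):
  Condition Beta: 0.17 × 0.07 = 0.0119
  Condition Delta: 0.34 × 0.144 = 0.04896
  Condition Zeta: 0.49 × 0.112 = 0.05488
Normalizing constant = 0.11574.
P(Condition Beta | elevated) = 0.0119/0.11574 ≈ 0.1028
P(Condition Delta | elevated) = 0.04896/0.11574 ≈ 0.4230
P(Condition Zeta | elevated) = 0.05488/0.11574 ≈ 0.4742

Condition Beta 0.1028, Condition Delta 0.4230, Condition Zeta 0.4742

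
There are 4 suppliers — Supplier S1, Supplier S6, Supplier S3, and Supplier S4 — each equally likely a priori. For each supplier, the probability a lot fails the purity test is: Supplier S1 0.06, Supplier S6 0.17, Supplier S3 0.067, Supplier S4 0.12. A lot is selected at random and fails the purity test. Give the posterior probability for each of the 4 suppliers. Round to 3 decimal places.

Supplier S1 0.144, Supplier S6 0.408, Supplier S3 0.161, Supplier S4 0.288

With a uniform prior (1/4 each), posterior ∝ likelihood:
  Supplier S1: 0.06
  Supplier S6: 0.17
  Supplier S3: 0.067
  Supplier S4: 0.12
Normalizing constant = 0.417.
P(Supplier S1 | off-spec) = 0.06/0.417 ≈ 0.144
P(Supplier S6 | off-spec) = 0.17/0.417 ≈ 0.408
P(Supplier S3 | off-spec) = 0.067/0.417 ≈ 0.161
P(Supplier S4 | off-spec) = 0.12/0.417 ≈ 0.288
(Check: 0.144+0.408+0.161+0.288 = 1.001.)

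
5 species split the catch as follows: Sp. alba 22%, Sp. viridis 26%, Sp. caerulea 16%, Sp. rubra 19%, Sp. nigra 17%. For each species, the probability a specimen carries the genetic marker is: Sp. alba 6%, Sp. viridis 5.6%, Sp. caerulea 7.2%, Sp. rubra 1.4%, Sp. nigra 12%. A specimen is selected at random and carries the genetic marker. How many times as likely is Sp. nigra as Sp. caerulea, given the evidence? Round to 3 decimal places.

1.771

Compute prior × likelihood for every hypothesis:
  Sp. alba: 0.22 × 0.06 = 0.0132
  Sp. viridis: 0.26 × 0.056 = 0.01456
  Sp. caerulea: 0.16 × 0.072 = 0.01152
  Sp. rubra: 0.19 × 0.014 = 0.00266
  Sp. nigra: 0.17 × 0.12 = 0.0204
Normalizing constant = 0.06234.
The ratio is 0.0204 / 0.01152 (the normalizer cancels) = 1.771.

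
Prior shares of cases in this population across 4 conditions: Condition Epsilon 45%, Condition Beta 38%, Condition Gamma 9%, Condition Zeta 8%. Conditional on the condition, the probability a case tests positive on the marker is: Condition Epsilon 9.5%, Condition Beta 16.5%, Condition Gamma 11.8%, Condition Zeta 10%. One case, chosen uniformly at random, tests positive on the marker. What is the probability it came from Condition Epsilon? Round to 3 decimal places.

Prior × likelihood for each hypothesis:
  Condition Epsilon: 0.45 × 0.095 = 0.04275
  Condition Beta: 0.38 × 0.165 = 0.0627
  Condition Gamma: 0.09 × 0.118 = 0.01062
  Condition Zeta: 0.08 × 0.1 = 0.008
Normalizing constant = 0.12407.
P(Condition Epsilon | evidence) = 0.04275 / 0.12407 ≈ 0.345.

0.345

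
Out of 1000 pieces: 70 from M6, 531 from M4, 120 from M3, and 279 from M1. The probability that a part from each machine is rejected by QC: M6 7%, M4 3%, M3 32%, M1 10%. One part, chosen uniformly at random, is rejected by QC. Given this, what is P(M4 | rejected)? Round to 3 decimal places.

Unnormalized posteriors (prior × likelihood):
  M6: 0.07 × 0.07 = 0.0049
  M4: 0.531 × 0.03 = 0.01593
  M3: 0.12 × 0.32 = 0.0384
  M1: 0.279 × 0.1 = 0.0279
Normalizing constant = 0.08713.
P(M4 | evidence) = 0.01593 / 0.08713 ≈ 0.183.

0.183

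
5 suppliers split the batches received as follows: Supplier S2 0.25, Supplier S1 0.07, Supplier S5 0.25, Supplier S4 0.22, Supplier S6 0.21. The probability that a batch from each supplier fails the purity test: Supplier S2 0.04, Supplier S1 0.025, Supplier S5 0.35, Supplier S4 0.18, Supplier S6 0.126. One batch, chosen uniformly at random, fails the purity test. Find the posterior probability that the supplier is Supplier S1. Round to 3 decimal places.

By Bayes' rule, posterior ∝ prior × likelihood:
  Supplier S2: 0.25 × 0.04 = 0.01
  Supplier S1: 0.07 × 0.025 = 0.00175
  Supplier S5: 0.25 × 0.35 = 0.0875
  Supplier S4: 0.22 × 0.18 = 0.0396
  Supplier S6: 0.21 × 0.126 = 0.02646
Total = 0.16531.
P(Supplier S1 | evidence) = 0.00175 / 0.16531 ≈ 0.011.

0.011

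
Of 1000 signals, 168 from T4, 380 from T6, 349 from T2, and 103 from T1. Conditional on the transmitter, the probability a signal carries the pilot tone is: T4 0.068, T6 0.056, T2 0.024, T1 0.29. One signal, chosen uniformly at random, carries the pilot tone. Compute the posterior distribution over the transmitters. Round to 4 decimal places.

Unnormalized posteriors (prior × likelihood):
  T4: 0.168 × 0.068 = 0.011424
  T6: 0.38 × 0.056 = 0.02128
  T2: 0.349 × 0.024 = 0.008376
  T1: 0.103 × 0.29 = 0.02987
Normalizing constant = 0.07095.
P(T4 | pilot) = 0.011424/0.07095 ≈ 0.1610
P(T6 | pilot) = 0.02128/0.07095 ≈ 0.2999
P(T2 | pilot) = 0.008376/0.07095 ≈ 0.1181
P(T1 | pilot) = 0.02987/0.07095 ≈ 0.4210
(Check: 0.1610+0.2999+0.1181+0.4210 = 1.0000.)

T4 0.1610, T6 0.2999, T2 0.1181, T1 0.4210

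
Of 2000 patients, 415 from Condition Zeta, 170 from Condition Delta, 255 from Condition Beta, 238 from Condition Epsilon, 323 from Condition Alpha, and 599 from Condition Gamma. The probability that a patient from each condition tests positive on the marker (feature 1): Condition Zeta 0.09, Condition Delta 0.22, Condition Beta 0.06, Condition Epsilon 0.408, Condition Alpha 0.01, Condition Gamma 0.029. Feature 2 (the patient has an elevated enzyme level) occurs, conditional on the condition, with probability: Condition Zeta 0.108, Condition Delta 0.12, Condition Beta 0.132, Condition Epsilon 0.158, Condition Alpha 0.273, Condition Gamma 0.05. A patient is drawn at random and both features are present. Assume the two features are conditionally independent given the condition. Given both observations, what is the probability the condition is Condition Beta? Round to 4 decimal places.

By Bayes' rule, posterior ∝ prior × likelihood:
  Condition Zeta: 0.2075 × 0.09 × 0.108 = 0.0020169
  Condition Delta: 0.085 × 0.22 × 0.12 = 0.002244
  Condition Beta: 0.1275 × 0.06 × 0.132 = 0.0010098
  Condition Epsilon: 0.119 × 0.408 × 0.158 = 0.007671216
  Condition Alpha: 0.1615 × 0.01 × 0.273 = 0.000440895
  Condition Gamma: 0.2995 × 0.029 × 0.05 = 0.000434275
Total = 0.013817086.
P(Condition Beta | evidence) = 0.0010098 / 0.013817086 ≈ 0.0731.

0.0731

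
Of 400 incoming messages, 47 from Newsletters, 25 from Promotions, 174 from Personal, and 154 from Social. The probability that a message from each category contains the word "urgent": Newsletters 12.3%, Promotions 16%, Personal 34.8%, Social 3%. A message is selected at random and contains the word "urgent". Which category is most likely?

Personal

Compute prior × likelihood for every hypothesis:
  Newsletters: 0.1175 × 0.123 = 0.0144525
  Promotions: 0.0625 × 0.16 = 0.01
  Personal: 0.435 × 0.348 = 0.15138
  Social: 0.385 × 0.03 = 0.01155
Normalizing constant = 0.1873825.
Largest term belongs to Personal, so Personal is most probable.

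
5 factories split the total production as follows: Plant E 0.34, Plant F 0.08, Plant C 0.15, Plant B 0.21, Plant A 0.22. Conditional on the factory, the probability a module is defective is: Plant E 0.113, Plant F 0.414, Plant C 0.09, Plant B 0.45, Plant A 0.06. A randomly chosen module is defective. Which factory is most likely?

Prior × likelihood for each hypothesis:
  Plant E: 0.34 × 0.113 = 0.03842
  Plant F: 0.08 × 0.414 = 0.03312
  Plant C: 0.15 × 0.09 = 0.0135
  Plant B: 0.21 × 0.45 = 0.0945
  Plant A: 0.22 × 0.06 = 0.0132
Normalizing constant = 0.19274.
Largest term belongs to Plant B, so Plant B is most probable.

Plant B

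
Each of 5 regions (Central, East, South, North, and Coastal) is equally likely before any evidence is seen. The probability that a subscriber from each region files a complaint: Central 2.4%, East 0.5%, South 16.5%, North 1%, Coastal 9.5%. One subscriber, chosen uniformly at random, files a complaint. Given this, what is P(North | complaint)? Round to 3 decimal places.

With a uniform prior (1/5 each), posterior ∝ likelihood:
  Central: 0.024
  East: 0.005
  South: 0.165
  North: 0.01
  Coastal: 0.095
Sum = 0.299.
P(North | evidence) = 0.01 / 0.299 ≈ 0.033.

0.033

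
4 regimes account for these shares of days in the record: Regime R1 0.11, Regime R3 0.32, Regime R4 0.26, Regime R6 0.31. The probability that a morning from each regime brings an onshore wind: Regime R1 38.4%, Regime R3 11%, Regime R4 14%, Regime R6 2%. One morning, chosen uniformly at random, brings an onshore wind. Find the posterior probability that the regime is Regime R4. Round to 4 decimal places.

Prior × likelihood for each hypothesis:
  Regime R1: 0.11 × 0.384 = 0.04224
  Regime R3: 0.32 × 0.11 = 0.0352
  Regime R4: 0.26 × 0.14 = 0.0364
  Regime R6: 0.31 × 0.02 = 0.0062
Total = 0.12004.
P(Regime R4 | evidence) = 0.0364 / 0.12004 ≈ 0.3032.

0.3032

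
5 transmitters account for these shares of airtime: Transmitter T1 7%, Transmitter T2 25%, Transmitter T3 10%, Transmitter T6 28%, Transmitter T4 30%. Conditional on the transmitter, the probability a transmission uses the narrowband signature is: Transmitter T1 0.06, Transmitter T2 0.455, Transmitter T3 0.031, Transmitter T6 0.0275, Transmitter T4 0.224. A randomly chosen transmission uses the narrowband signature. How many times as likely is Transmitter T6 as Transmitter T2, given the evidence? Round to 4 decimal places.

By Bayes' rule, posterior ∝ prior × likelihood:
  Transmitter T1: 0.07 × 0.06 = 0.0042
  Transmitter T2: 0.25 × 0.455 = 0.11375
  Transmitter T3: 0.1 × 0.031 = 0.0031
  Transmitter T6: 0.28 × 0.0275 = 0.0077
  Transmitter T4: 0.3 × 0.224 = 0.0672
Normalizing constant = 0.19595.
The ratio is 0.0077 / 0.11375 (the normalizer cancels) = 0.0677.

0.0677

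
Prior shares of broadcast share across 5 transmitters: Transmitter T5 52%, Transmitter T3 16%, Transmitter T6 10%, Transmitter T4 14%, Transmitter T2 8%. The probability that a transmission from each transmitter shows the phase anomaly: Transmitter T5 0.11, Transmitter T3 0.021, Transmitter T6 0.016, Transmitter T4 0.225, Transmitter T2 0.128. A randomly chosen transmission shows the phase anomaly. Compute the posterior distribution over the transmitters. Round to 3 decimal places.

Transmitter T5 0.551, Transmitter T3 0.032, Transmitter T6 0.015, Transmitter T4 0.303, Transmitter T2 0.099

Prior × likelihood for each hypothesis:
  Transmitter T5: 0.52 × 0.11 = 0.0572
  Transmitter T3: 0.16 × 0.021 = 0.00336
  Transmitter T6: 0.1 × 0.016 = 0.0016
  Transmitter T4: 0.14 × 0.225 = 0.0315
  Transmitter T2: 0.08 × 0.128 = 0.01024
Total = 0.1039.
P(Transmitter T5 | anomaly) = 0.0572/0.1039 ≈ 0.551
P(Transmitter T3 | anomaly) = 0.00336/0.1039 ≈ 0.032
P(Transmitter T6 | anomaly) = 0.0016/0.1039 ≈ 0.015
P(Transmitter T4 | anomaly) = 0.0315/0.1039 ≈ 0.303
P(Transmitter T2 | anomaly) = 0.01024/0.1039 ≈ 0.099
(Check: 0.551+0.032+0.015+0.303+0.099 = 1.000.)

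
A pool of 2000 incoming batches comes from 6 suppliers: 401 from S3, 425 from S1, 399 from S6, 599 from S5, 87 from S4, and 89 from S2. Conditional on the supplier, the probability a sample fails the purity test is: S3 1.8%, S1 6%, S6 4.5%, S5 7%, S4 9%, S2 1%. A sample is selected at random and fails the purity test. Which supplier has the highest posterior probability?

By Bayes' rule, posterior ∝ prior × likelihood:
  S3: 0.2005 × 0.018 = 0.003609
  S1: 0.2125 × 0.06 = 0.01275
  S6: 0.1995 × 0.045 = 0.0089775
  S5: 0.2995 × 0.07 = 0.020965
  S4: 0.0435 × 0.09 = 0.003915
  S2: 0.0445 × 0.01 = 0.000445
Normalizing constant = 0.0506615.
Largest term belongs to S5, so S5 is most probable.

S5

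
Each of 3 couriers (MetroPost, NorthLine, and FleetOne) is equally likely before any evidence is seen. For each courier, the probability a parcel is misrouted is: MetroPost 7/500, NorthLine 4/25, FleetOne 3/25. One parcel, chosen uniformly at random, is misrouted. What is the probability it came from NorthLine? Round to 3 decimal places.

0.544

With a uniform prior (1/3 each), posterior ∝ likelihood:
  MetroPost: 0.014
  NorthLine: 0.16
  FleetOne: 0.12
Sum = 0.294.
P(NorthLine | evidence) = 0.16 / 0.294 ≈ 0.544.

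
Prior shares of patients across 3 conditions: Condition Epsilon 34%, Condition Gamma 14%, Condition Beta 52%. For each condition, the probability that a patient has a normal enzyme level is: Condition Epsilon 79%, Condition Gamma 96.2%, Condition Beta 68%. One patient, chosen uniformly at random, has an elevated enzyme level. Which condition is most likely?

Condition Beta

Taking complements, P(elevated | each) = Condition Epsilon 0.21, Condition Gamma 0.038, Condition Beta 0.32.
Compute prior × likelihood for every hypothesis:
  Condition Epsilon: 0.34 × 0.21 = 0.0714
  Condition Gamma: 0.14 × 0.038 = 0.00532
  Condition Beta: 0.52 × 0.32 = 0.1664
Sum = 0.24312.
Largest term belongs to Condition Beta, so Condition Beta is most probable.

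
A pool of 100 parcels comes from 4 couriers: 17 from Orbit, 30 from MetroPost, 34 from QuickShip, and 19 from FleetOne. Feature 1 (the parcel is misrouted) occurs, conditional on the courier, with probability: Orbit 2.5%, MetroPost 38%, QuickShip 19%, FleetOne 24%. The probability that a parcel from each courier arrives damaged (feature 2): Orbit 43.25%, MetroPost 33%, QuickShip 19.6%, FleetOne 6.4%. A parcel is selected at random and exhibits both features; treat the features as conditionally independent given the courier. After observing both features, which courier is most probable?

Compute prior × likelihood for every hypothesis:
  Orbit: 0.17 × 0.025 × 0.4325 = 0.001838125
  MetroPost: 0.3 × 0.38 × 0.33 = 0.03762
  QuickShip: 0.34 × 0.19 × 0.196 = 0.0126616
  FleetOne: 0.19 × 0.24 × 0.064 = 0.0029184
Normalizing constant = 0.055038125.
Largest term belongs to MetroPost, so MetroPost is most probable.

MetroPost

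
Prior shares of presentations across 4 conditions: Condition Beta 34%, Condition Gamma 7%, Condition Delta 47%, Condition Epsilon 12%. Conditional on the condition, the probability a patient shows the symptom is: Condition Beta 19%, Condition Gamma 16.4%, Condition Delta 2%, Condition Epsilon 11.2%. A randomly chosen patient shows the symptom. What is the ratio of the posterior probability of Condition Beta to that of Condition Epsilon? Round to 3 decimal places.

Prior × likelihood for each hypothesis:
  Condition Beta: 0.34 × 0.19 = 0.0646
  Condition Gamma: 0.07 × 0.164 = 0.01148
  Condition Delta: 0.47 × 0.02 = 0.0094
  Condition Epsilon: 0.12 × 0.112 = 0.01344
Sum = 0.09892.
The ratio is 0.0646 / 0.01344 (the normalizer cancels) = 4.807.

4.807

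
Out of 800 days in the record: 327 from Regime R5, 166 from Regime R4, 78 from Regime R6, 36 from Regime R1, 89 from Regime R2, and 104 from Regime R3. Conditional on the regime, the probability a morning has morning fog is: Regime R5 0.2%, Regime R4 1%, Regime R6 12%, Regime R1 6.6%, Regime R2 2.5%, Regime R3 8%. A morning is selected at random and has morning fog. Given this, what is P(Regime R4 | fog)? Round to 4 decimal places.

Unnormalized posteriors (prior × likelihood):
  Regime R5: 0.40875 × 0.002 = 0.0008175
  Regime R4: 0.2075 × 0.01 = 0.002075
  Regime R6: 0.0975 × 0.12 = 0.0117
  Regime R1: 0.045 × 0.066 = 0.00297
  Regime R2: 0.11125 × 0.025 = 0.00278125
  Regime R3: 0.13 × 0.08 = 0.0104
Sum = 0.03074375.
P(Regime R4 | evidence) = 0.002075 / 0.03074375 ≈ 0.0675.

0.0675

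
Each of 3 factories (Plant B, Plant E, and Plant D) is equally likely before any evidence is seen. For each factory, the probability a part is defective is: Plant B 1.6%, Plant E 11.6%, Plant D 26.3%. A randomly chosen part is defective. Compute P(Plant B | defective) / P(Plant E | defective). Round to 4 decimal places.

With a uniform prior (1/3 each), posterior ∝ likelihood:
  Plant B: 0.016
  Plant E: 0.116
  Plant D: 0.263
Normalizing constant = 0.395.
The ratio is 0.016 / 0.116 (the normalizer cancels) = 0.1379.

0.1379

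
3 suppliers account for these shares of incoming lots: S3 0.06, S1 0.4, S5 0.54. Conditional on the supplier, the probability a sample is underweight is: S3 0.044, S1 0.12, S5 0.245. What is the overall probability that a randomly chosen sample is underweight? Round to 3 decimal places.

Compute prior × likelihood for every hypothesis:
  S3: 0.06 × 0.044 = 0.00264
  S1: 0.4 × 0.12 = 0.048
  S5: 0.54 × 0.245 = 0.1323
P(underweight) = 0.00264 + 0.048 + 0.1323 = 0.18294 → 0.183.

0.183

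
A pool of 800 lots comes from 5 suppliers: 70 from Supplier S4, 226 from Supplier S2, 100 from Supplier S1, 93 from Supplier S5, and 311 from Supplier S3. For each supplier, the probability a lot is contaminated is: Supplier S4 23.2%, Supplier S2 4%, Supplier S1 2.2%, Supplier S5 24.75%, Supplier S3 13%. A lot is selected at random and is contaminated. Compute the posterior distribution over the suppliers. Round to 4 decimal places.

Supplier S4 0.1786, Supplier S2 0.0994, Supplier S1 0.0242, Supplier S5 0.2531, Supplier S3 0.4446

Unnormalized posteriors (prior × likelihood):
  Supplier S4: 0.0875 × 0.232 = 0.0203
  Supplier S2: 0.2825 × 0.04 = 0.0113
  Supplier S1: 0.125 × 0.022 = 0.00275
  Supplier S5: 0.11625 × 0.2475 = 0.028771875
  Supplier S3: 0.38875 × 0.13 = 0.0505375
Sum = 0.113659375.
P(Supplier S4 | contaminated) = 0.0203/0.113659375 ≈ 0.1786
P(Supplier S2 | contaminated) = 0.0113/0.113659375 ≈ 0.0994
P(Supplier S1 | contaminated) = 0.00275/0.113659375 ≈ 0.0242
P(Supplier S5 | contaminated) = 0.028771875/0.113659375 ≈ 0.2531
P(Supplier S3 | contaminated) = 0.0505375/0.113659375 ≈ 0.4446
(Check: 0.1786+0.0994+0.0242+0.2531+0.4446 = 0.9999.)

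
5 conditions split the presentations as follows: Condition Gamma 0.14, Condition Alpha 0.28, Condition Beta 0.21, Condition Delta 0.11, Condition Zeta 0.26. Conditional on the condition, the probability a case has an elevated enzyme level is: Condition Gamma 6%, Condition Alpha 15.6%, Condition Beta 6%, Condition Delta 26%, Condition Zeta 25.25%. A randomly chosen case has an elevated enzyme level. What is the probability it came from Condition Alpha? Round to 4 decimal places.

0.2748

Prior × likelihood for each hypothesis:
  Condition Gamma: 0.14 × 0.06 = 0.0084
  Condition Alpha: 0.28 × 0.156 = 0.04368
  Condition Beta: 0.21 × 0.06 = 0.0126
  Condition Delta: 0.11 × 0.26 = 0.0286
  Condition Zeta: 0.26 × 0.2525 = 0.06565
Total = 0.15893.
P(Condition Alpha | evidence) = 0.04368 / 0.15893 ≈ 0.2748.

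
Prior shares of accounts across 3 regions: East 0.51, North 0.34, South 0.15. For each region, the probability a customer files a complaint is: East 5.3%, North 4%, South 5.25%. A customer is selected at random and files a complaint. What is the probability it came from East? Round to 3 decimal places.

0.557

Prior × likelihood for each hypothesis:
  East: 0.51 × 0.053 = 0.02703
  North: 0.34 × 0.04 = 0.0136
  South: 0.15 × 0.0525 = 0.007875
Sum = 0.048505.
P(East | evidence) = 0.02703 / 0.048505 ≈ 0.557.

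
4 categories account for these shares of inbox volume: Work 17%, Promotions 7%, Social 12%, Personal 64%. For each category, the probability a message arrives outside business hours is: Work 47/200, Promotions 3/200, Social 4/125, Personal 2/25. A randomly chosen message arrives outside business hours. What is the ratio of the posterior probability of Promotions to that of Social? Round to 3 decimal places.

0.273

Compute prior × likelihood for every hypothesis:
  Work: 0.17 × 0.235 = 0.03995
  Promotions: 0.07 × 0.015 = 0.00105
  Social: 0.12 × 0.032 = 0.00384
  Personal: 0.64 × 0.08 = 0.0512
Total = 0.09604.
The ratio is 0.00105 / 0.00384 (the normalizer cancels) = 0.273.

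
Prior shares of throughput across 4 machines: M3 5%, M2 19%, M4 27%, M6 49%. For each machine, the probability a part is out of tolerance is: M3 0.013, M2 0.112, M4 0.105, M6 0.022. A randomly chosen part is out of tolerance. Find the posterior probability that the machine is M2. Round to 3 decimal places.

0.349

By Bayes' rule, posterior ∝ prior × likelihood:
  M3: 0.05 × 0.013 = 0.00065
  M2: 0.19 × 0.112 = 0.02128
  M4: 0.27 × 0.105 = 0.02835
  M6: 0.49 × 0.022 = 0.01078
Sum = 0.06106.
P(M2 | evidence) = 0.02128 / 0.06106 ≈ 0.349.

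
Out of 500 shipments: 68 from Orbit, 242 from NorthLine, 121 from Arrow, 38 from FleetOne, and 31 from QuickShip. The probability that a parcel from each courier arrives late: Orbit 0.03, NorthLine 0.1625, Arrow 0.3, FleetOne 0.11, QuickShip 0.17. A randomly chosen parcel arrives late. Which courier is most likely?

Compute prior × likelihood for every hypothesis:
  Orbit: 0.136 × 0.03 = 0.00408
  NorthLine: 0.484 × 0.1625 = 0.07865
  Arrow: 0.242 × 0.3 = 0.0726
  FleetOne: 0.076 × 0.11 = 0.00836
  QuickShip: 0.062 × 0.17 = 0.01054
Normalizing constant = 0.17423.
Largest term belongs to NorthLine, so NorthLine is most probable.

NorthLine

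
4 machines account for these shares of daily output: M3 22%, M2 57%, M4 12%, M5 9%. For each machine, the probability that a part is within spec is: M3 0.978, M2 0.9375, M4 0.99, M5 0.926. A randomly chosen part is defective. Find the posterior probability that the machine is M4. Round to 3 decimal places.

0.025

Taking complements, P(defective | each) = M3 0.022, M2 0.0625, M4 0.01, M5 0.074.
Compute prior × likelihood for every hypothesis:
  M3: 0.22 × 0.022 = 0.00484
  M2: 0.57 × 0.0625 = 0.035625
  M4: 0.12 × 0.01 = 0.0012
  M5: 0.09 × 0.074 = 0.00666
Sum = 0.048325.
P(M4 | evidence) = 0.0012 / 0.048325 ≈ 0.025.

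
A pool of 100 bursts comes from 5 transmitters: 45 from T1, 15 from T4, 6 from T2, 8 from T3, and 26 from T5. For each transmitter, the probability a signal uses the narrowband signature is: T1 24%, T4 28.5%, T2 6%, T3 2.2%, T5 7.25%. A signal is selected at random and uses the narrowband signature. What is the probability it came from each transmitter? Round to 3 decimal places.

Compute prior × likelihood for every hypothesis:
  T1: 0.45 × 0.24 = 0.108
  T4: 0.15 × 0.285 = 0.04275
  T2: 0.06 × 0.06 = 0.0036
  T3: 0.08 × 0.022 = 0.00176
  T5: 0.26 × 0.0725 = 0.01885
Total = 0.17496.
P(T1 | narrowband) = 0.108/0.17496 ≈ 0.617
P(T4 | narrowband) = 0.04275/0.17496 ≈ 0.244
P(T2 | narrowband) = 0.0036/0.17496 ≈ 0.021
P(T3 | narrowband) = 0.00176/0.17496 ≈ 0.010
P(T5 | narrowband) = 0.01885/0.17496 ≈ 0.108

T1 0.617, T4 0.244, T2 0.021, T3 0.010, T5 0.108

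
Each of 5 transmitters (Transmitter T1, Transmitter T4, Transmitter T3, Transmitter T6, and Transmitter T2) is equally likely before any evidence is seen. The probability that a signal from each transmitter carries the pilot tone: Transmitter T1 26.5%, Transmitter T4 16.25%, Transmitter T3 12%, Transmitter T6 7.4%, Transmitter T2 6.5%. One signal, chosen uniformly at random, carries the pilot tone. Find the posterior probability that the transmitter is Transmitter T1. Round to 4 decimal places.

0.3860

Since the prior is uniform, the posterior is proportional to the likelihood:
  Transmitter T1: 0.265
  Transmitter T4: 0.1625
  Transmitter T3: 0.12
  Transmitter T6: 0.074
  Transmitter T2: 0.065
Normalizing constant = 0.6865.
P(Transmitter T1 | evidence) = 0.265 / 0.6865 ≈ 0.3860.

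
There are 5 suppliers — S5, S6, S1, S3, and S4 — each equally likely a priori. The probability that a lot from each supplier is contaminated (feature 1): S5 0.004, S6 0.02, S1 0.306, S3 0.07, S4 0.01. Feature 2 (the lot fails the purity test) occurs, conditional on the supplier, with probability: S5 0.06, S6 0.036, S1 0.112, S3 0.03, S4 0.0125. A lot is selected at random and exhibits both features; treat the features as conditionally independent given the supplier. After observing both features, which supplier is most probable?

S1

With a uniform prior (1/5 each), posterior ∝ likelihood:
  S5: 0.004 × 0.06 = 0.00024
  S6: 0.02 × 0.036 = 0.00072
  S1: 0.306 × 0.112 = 0.034272
  S3: 0.07 × 0.03 = 0.0021
  S4: 0.01 × 0.0125 = 0.000125
Normalizing constant = 0.037457.
Largest term belongs to S1, so S1 is most probable.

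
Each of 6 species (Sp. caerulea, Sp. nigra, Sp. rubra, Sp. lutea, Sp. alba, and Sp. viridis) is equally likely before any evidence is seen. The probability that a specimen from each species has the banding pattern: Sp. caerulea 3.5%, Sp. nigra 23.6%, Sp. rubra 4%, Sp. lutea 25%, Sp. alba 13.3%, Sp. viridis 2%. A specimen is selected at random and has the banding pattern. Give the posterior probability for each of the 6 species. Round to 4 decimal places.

Sp. caerulea 0.0490, Sp. nigra 0.3305, Sp. rubra 0.0560, Sp. lutea 0.3501, Sp. alba 0.1863, Sp. viridis 0.0280

Since the prior is uniform, the posterior is proportional to the likelihood:
  Sp. caerulea: 0.035
  Sp. nigra: 0.236
  Sp. rubra: 0.04
  Sp. lutea: 0.25
  Sp. alba: 0.133
  Sp. viridis: 0.02
Normalizing constant = 0.714.
P(Sp. caerulea | banded) = 0.035/0.714 ≈ 0.0490
P(Sp. nigra | banded) = 0.236/0.714 ≈ 0.3305
P(Sp. rubra | banded) = 0.04/0.714 ≈ 0.0560
P(Sp. lutea | banded) = 0.25/0.714 ≈ 0.3501
P(Sp. alba | banded) = 0.133/0.714 ≈ 0.1863
P(Sp. viridis | banded) = 0.02/0.714 ≈ 0.0280
(Check: 0.0490+0.3305+0.0560+0.3501+0.1863+0.0280 = 0.9999.)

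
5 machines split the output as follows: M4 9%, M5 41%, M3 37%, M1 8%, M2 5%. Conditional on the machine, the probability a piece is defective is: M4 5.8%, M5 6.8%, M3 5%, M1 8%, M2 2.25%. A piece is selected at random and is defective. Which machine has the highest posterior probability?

M5

Prior × likelihood for each hypothesis:
  M4: 0.09 × 0.058 = 0.00522
  M5: 0.41 × 0.068 = 0.02788
  M3: 0.37 × 0.05 = 0.0185
  M1: 0.08 × 0.08 = 0.0064
  M2: 0.05 × 0.0225 = 0.001125
Total = 0.059125.
Largest term belongs to M5, so M5 is most probable.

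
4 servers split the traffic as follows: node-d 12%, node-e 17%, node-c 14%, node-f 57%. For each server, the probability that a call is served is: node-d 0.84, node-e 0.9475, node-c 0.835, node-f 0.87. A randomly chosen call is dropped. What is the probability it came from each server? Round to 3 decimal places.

Taking complements, P(dropped | each) = node-d 0.16, node-e 0.0525, node-c 0.165, node-f 0.13.
By Bayes' rule, posterior ∝ prior × likelihood:
  node-d: 0.12 × 0.16 = 0.0192
  node-e: 0.17 × 0.0525 = 0.008925
  node-c: 0.14 × 0.165 = 0.0231
  node-f: 0.57 × 0.13 = 0.0741
Sum = 0.125325.
P(node-d | dropped) = 0.0192/0.125325 ≈ 0.153
P(node-e | dropped) = 0.008925/0.125325 ≈ 0.071
P(node-c | dropped) = 0.0231/0.125325 ≈ 0.184
P(node-f | dropped) = 0.0741/0.125325 ≈ 0.591
(Check: 0.153+0.071+0.184+0.591 = 0.999.)

node-d 0.153, node-e 0.071, node-c 0.184, node-f 0.591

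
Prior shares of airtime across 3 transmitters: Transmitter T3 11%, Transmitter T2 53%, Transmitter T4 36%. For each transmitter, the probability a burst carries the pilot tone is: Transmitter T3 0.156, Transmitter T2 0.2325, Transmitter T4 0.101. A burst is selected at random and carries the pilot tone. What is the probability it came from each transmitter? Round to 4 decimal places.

Transmitter T3 0.0971, Transmitter T2 0.6972, Transmitter T4 0.2057

Prior × likelihood for each hypothesis:
  Transmitter T3: 0.11 × 0.156 = 0.01716
  Transmitter T2: 0.53 × 0.2325 = 0.123225
  Transmitter T4: 0.36 × 0.101 = 0.03636
Total = 0.176745.
P(Transmitter T3 | pilot) = 0.01716/0.176745 ≈ 0.0971
P(Transmitter T2 | pilot) = 0.123225/0.176745 ≈ 0.6972
P(Transmitter T4 | pilot) = 0.03636/0.176745 ≈ 0.2057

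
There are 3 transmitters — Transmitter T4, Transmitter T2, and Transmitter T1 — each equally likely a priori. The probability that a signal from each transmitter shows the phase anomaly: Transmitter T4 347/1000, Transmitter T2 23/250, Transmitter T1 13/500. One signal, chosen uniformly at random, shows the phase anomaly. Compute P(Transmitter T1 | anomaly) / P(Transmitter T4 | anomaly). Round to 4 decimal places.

0.0749

With a uniform prior (1/3 each), posterior ∝ likelihood:
  Transmitter T4: 0.347
  Transmitter T2: 0.092
  Transmitter T1: 0.026
Normalizing constant = 0.465.
The ratio is 0.026 / 0.347 (the normalizer cancels) = 0.0749.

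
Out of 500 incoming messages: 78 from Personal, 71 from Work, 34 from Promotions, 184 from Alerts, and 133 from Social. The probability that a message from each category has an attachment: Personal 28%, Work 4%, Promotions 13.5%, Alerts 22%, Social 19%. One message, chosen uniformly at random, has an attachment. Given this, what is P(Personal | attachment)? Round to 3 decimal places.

By Bayes' rule, posterior ∝ prior × likelihood:
  Personal: 0.156 × 0.28 = 0.04368
  Work: 0.142 × 0.04 = 0.00568
  Promotions: 0.068 × 0.135 = 0.00918
  Alerts: 0.368 × 0.22 = 0.08096
  Social: 0.266 × 0.19 = 0.05054
Normalizing constant = 0.19004.
P(Personal | evidence) = 0.04368 / 0.19004 ≈ 0.230.

0.230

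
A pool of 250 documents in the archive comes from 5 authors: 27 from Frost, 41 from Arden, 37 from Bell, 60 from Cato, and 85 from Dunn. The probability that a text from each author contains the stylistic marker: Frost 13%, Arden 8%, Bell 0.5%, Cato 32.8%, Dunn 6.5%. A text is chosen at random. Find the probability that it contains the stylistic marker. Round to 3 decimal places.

By Bayes' rule, posterior ∝ prior × likelihood:
  Frost: 0.108 × 0.13 = 0.01404
  Arden: 0.164 × 0.08 = 0.01312
  Bell: 0.148 × 0.005 = 0.00074
  Cato: 0.24 × 0.328 = 0.07872
  Dunn: 0.34 × 0.065 = 0.0221
P(marker) = 0.01404 + 0.01312 + 0.00074 + 0.07872 + 0.0221 = 0.12872 → 0.129.

0.129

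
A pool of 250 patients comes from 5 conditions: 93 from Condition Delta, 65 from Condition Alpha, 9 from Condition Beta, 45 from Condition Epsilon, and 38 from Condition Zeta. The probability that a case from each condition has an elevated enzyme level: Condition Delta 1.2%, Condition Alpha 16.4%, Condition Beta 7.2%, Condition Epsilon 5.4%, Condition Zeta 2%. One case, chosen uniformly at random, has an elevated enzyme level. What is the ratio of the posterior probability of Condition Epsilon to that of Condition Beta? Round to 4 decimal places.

By Bayes' rule, posterior ∝ prior × likelihood:
  Condition Delta: 0.372 × 0.012 = 0.004464
  Condition Alpha: 0.26 × 0.164 = 0.04264
  Condition Beta: 0.036 × 0.072 = 0.002592
  Condition Epsilon: 0.18 × 0.054 = 0.00972
  Condition Zeta: 0.152 × 0.02 = 0.00304
Total = 0.062456.
The ratio is 0.00972 / 0.002592 (the normalizer cancels) = 3.7500.

3.7500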